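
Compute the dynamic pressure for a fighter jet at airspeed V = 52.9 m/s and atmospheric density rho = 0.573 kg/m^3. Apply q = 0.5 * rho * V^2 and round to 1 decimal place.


Step 1: V^2 = 52.9^2 = 2798.41
Step 2: q = 0.5 * 0.573 * 2798.41
Step 3: q = 801.7 Pa

801.7


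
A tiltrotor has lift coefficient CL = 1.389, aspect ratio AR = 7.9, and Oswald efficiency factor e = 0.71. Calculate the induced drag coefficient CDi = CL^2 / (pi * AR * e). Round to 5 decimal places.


Step 1: CL^2 = 1.389^2 = 1.929321
Step 2: pi * AR * e = 3.14159 * 7.9 * 0.71 = 17.621193
Step 3: CDi = 1.929321 / 17.621193 = 0.10949

0.10949


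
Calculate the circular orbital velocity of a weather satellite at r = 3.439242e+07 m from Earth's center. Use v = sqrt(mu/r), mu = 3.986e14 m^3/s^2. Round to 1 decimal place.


Step 1: mu / r = 3.986e14 / 3.439242e+07 = 11589763.0931
Step 2: v = sqrt(11589763.0931) = 3404.4 m/s

3404.4


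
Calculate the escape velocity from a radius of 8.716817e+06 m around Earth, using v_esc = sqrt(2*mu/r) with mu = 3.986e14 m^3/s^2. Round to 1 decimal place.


Step 1: 2*mu/r = 2 * 3.986e14 / 8.716817e+06 = 91455401.6678
Step 2: v_esc = sqrt(91455401.6678) = 9563.2 m/s

9563.2


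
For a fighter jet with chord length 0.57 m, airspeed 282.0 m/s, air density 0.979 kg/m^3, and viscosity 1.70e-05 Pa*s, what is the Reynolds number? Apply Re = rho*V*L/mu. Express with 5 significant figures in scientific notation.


Step 1: Numerator = rho * V * L = 0.979 * 282.0 * 0.57 = 157.36446
Step 2: Re = 157.36446 / 1.70e-05
Step 3: Re = 9.2567e+06

9.2567e+06


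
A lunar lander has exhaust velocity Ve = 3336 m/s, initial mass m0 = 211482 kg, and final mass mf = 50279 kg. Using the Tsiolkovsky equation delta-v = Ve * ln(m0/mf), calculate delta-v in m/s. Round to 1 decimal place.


Step 1: Mass ratio m0/mf = 211482 / 50279 = 4.20617
Step 2: ln(4.20617) = 1.436552
Step 3: delta-v = 3336 * 1.436552 = 4792.3 m/s

4792.3


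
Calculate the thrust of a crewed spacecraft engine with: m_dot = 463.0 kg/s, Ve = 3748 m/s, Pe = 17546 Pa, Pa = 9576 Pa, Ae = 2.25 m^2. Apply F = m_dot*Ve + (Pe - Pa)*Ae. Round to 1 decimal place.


Step 1: Momentum thrust = m_dot * Ve = 463.0 * 3748 = 1735324.0 N
Step 2: Pressure thrust = (Pe - Pa) * Ae = (17546 - 9576) * 2.25 = 17932.50 N
Step 3: Total thrust F = 1735324.0 + 17932.50 = 1753256.5 N

1753256.5


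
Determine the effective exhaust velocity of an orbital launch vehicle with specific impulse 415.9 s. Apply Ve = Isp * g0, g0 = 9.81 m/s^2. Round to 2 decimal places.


Step 1: Ve = Isp * g0 = 415.9 * 9.81
Step 2: Ve = 4079.98 m/s

4079.98


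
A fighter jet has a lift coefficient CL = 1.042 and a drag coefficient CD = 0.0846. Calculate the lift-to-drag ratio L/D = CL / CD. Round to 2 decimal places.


Step 1: L/D = CL / CD = 1.042 / 0.0846
Step 2: L/D = 12.32

12.32


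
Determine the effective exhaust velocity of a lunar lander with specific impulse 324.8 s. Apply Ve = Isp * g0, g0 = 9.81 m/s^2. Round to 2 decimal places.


Step 1: Ve = Isp * g0 = 324.8 * 9.81
Step 2: Ve = 3186.29 m/s

3186.29


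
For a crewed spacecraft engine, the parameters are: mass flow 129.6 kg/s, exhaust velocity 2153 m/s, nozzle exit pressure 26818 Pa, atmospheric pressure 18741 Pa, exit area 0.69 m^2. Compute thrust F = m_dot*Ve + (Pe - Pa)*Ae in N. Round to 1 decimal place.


Step 1: Momentum thrust = m_dot * Ve = 129.6 * 2153 = 279028.8 N
Step 2: Pressure thrust = (Pe - Pa) * Ae = (26818 - 18741) * 0.69 = 5573.13 N
Step 3: Total thrust F = 279028.8 + 5573.13 = 284601.9 N

284601.9


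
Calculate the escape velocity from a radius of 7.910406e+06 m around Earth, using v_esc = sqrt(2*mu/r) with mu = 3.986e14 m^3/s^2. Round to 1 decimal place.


Step 1: 2*mu/r = 2 * 3.986e14 / 7.910406e+06 = 100778645.2427
Step 2: v_esc = sqrt(100778645.2427) = 10038.9 m/s

10038.9


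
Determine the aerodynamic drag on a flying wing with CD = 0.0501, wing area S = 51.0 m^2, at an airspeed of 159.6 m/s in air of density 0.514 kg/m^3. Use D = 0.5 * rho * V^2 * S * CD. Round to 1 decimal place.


Step 1: Dynamic pressure q = 0.5 * 0.514 * 159.6^2 = 6546.3451 Pa
Step 2: Drag D = q * S * CD = 6546.3451 * 51.0 * 0.0501
Step 3: D = 16726.6 N

16726.6


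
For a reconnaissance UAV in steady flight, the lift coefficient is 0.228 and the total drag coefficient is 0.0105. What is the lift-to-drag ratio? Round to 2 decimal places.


Step 1: L/D = CL / CD = 0.228 / 0.0105
Step 2: L/D = 21.71

21.71


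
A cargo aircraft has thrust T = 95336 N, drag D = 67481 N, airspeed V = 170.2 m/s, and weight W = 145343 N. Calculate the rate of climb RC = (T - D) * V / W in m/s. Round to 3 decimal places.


Step 1: Excess thrust = T - D = 95336 - 67481 = 27855 N
Step 2: Excess power = 27855 * 170.2 = 4740921.0 W
Step 3: RC = 4740921.0 / 145343 = 32.619 m/s

32.619


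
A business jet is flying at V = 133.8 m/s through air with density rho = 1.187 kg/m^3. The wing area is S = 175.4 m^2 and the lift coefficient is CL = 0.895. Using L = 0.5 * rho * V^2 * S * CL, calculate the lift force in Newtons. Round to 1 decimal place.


Step 1: Calculate dynamic pressure q = 0.5 * 1.187 * 133.8^2 = 0.5 * 1.187 * 17902.44 = 10625.0981 Pa
Step 2: Multiply by wing area and lift coefficient: L = 10625.0981 * 175.4 * 0.895
Step 3: L = 1863642.2138 * 0.895 = 1667959.8 N

1667959.8


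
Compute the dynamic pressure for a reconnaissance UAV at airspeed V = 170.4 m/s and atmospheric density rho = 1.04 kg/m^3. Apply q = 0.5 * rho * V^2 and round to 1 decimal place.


Step 1: V^2 = 170.4^2 = 29036.16
Step 2: q = 0.5 * 1.04 * 29036.16
Step 3: q = 15098.8 Pa

15098.8


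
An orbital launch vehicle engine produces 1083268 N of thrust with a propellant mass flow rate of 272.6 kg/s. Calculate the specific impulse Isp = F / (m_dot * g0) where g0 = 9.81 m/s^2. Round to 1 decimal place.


Step 1: m_dot * g0 = 272.6 * 9.81 = 2674.21
Step 2: Isp = 1083268 / 2674.21 = 405.1 s

405.1


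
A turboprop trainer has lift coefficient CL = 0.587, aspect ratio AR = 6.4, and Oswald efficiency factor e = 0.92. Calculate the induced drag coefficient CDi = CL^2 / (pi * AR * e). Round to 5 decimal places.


Step 1: CL^2 = 0.587^2 = 0.344569
Step 2: pi * AR * e = 3.14159 * 6.4 * 0.92 = 18.497698
Step 3: CDi = 0.344569 / 18.497698 = 0.01863

0.01863


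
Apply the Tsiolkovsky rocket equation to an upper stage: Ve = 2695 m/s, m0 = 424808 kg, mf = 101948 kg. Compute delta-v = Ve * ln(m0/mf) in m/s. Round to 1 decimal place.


Step 1: Mass ratio m0/mf = 424808 / 101948 = 4.166909
Step 2: ln(4.166909) = 1.427174
Step 3: delta-v = 2695 * 1.427174 = 3846.2 m/s

3846.2


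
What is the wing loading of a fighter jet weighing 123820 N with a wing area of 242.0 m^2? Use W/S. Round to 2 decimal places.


Step 1: Wing loading = W / S = 123820 / 242.0
Step 2: Wing loading = 511.65 N/m^2

511.65


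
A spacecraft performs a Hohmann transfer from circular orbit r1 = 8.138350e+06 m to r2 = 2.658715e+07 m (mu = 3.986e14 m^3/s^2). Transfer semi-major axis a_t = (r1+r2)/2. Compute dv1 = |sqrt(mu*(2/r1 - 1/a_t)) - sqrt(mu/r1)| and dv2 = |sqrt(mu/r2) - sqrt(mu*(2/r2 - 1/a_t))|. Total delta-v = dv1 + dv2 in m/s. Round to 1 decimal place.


Step 1: Transfer semi-major axis a_t = (8.138350e+06 + 2.658715e+07) / 2 = 1.736275e+07 m
Step 2: v1 (circular at r1) = sqrt(mu/r1) = 6998.43 m/s
Step 3: v_t1 = sqrt(mu*(2/r1 - 1/a_t)) = 8660.18 m/s
Step 4: dv1 = |8660.18 - 6998.43| = 1661.76 m/s
Step 5: v2 (circular at r2) = 3871.98 m/s, v_t2 = 2650.89 m/s
Step 6: dv2 = |3871.98 - 2650.89| = 1221.09 m/s
Step 7: Total delta-v = 1661.76 + 1221.09 = 2882.8 m/s

2882.8


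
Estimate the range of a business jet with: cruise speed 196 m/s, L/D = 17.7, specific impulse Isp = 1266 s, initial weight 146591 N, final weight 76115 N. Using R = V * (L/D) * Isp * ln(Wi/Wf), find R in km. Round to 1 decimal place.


Step 1: Coefficient = V * (L/D) * Isp = 196 * 17.7 * 1266 = 4392007.2 m
Step 2: Wi/Wf = 146591 / 76115 = 1.925915
Step 3: ln(1.925915) = 0.655401
Step 4: R = 4392007.2 * 0.655401 = 2878526.1 m = 2878.5 km

2878.5


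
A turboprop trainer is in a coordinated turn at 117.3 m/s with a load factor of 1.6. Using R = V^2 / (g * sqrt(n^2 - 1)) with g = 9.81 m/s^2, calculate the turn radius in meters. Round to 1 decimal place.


Step 1: V^2 = 117.3^2 = 13759.29
Step 2: n^2 - 1 = 1.6^2 - 1 = 1.56
Step 3: sqrt(1.56) = 1.249
Step 4: R = 13759.29 / (9.81 * 1.249) = 1123.0 m

1123.0


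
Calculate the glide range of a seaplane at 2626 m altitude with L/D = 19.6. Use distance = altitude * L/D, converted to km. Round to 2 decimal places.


Step 1: Glide distance = altitude * L/D = 2626 * 19.6 = 51469.6 m
Step 2: Convert to km: 51469.6 / 1000 = 51.47 km

51.47


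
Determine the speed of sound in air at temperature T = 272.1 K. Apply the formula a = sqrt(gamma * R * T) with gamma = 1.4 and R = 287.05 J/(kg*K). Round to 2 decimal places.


Step 1: gamma * R * T = 1.4 * 287.05 * 272.1 = 109348.827
Step 2: a = sqrt(109348.827) = 330.68 m/s

330.68


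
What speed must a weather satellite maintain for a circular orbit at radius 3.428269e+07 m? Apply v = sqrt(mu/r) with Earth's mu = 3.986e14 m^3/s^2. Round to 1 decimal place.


Step 1: mu / r = 3.986e14 / 3.428269e+07 = 11626858.9192
Step 2: v = sqrt(11626858.9192) = 3409.8 m/s

3409.8


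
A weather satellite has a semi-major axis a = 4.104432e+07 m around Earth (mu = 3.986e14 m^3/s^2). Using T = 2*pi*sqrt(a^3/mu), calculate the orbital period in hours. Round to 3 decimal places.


Step 1: a^3 / mu = 6.914475e+22 / 3.986e14 = 1.734690e+08
Step 2: sqrt(1.734690e+08) = 13170.7635 s
Step 3: T = 2*pi * 13170.7635 = 82754.35 s
Step 4: T in hours = 82754.35 / 3600 = 22.987 hours

22.987


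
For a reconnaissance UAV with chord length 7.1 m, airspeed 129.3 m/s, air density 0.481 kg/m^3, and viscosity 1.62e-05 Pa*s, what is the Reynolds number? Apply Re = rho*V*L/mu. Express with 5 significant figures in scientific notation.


Step 1: Numerator = rho * V * L = 0.481 * 129.3 * 7.1 = 441.57243
Step 2: Re = 441.57243 / 1.62e-05
Step 3: Re = 2.7258e+07

2.7258e+07


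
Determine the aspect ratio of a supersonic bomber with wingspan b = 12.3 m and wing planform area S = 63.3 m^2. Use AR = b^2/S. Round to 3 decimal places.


Step 1: b^2 = 12.3^2 = 151.29
Step 2: AR = 151.29 / 63.3 = 2.390

2.390


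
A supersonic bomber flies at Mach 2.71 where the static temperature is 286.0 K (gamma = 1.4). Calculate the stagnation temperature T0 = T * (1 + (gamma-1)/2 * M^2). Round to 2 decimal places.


Step 1: (gamma-1)/2 = 0.2
Step 2: M^2 = 7.3441
Step 3: 1 + 0.2 * 7.3441 = 2.46882
Step 4: T0 = 286.0 * 2.46882 = 706.08 K

706.08


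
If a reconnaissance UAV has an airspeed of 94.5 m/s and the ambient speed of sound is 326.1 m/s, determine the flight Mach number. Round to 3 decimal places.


Step 1: M = V / a = 94.5 / 326.1
Step 2: M = 0.290

0.290


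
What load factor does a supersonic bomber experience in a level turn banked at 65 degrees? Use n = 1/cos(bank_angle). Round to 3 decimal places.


Step 1: Convert 65 degrees to radians = 1.134464
Step 2: cos(65 deg) = 0.422618
Step 3: n = 1 / 0.422618 = 2.366

2.366


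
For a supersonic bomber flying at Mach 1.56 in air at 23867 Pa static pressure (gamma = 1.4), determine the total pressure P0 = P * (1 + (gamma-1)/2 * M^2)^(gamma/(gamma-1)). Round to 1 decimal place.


Step 1: (gamma-1)/2 * M^2 = 0.2 * 2.4336 = 0.48672
Step 2: 1 + 0.48672 = 1.48672
Step 3: Exponent gamma/(gamma-1) = 3.5
Step 4: P0 = 23867 * 1.48672^3.5 = 95631.3 Pa

95631.3


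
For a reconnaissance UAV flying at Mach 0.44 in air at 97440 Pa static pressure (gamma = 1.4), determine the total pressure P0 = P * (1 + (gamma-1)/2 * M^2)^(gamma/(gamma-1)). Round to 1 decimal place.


Step 1: (gamma-1)/2 * M^2 = 0.2 * 0.1936 = 0.03872
Step 2: 1 + 0.03872 = 1.03872
Step 3: Exponent gamma/(gamma-1) = 3.5
Step 4: P0 = 97440 * 1.03872^3.5 = 111296.6 Pa

111296.6


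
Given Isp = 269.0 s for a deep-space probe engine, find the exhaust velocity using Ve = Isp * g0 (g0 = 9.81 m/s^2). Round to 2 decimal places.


Step 1: Ve = Isp * g0 = 269.0 * 9.81
Step 2: Ve = 2638.89 m/s

2638.89


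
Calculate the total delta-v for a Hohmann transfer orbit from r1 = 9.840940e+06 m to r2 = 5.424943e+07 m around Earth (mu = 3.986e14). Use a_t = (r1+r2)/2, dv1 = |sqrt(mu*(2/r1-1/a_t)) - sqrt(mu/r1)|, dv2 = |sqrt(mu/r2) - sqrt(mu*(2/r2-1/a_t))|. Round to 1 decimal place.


Step 1: Transfer semi-major axis a_t = (9.840940e+06 + 5.424943e+07) / 2 = 3.204518e+07 m
Step 2: v1 (circular at r1) = sqrt(mu/r1) = 6364.3 m/s
Step 3: v_t1 = sqrt(mu*(2/r1 - 1/a_t)) = 8280.69 m/s
Step 4: dv1 = |8280.69 - 6364.3| = 1916.39 m/s
Step 5: v2 (circular at r2) = 2710.64 m/s, v_t2 = 1502.13 m/s
Step 6: dv2 = |2710.64 - 1502.13| = 1208.5 m/s
Step 7: Total delta-v = 1916.39 + 1208.5 = 3124.9 m/s

3124.9


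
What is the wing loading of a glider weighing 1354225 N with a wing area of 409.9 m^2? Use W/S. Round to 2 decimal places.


Step 1: Wing loading = W / S = 1354225 / 409.9
Step 2: Wing loading = 3303.79 N/m^2

3303.79


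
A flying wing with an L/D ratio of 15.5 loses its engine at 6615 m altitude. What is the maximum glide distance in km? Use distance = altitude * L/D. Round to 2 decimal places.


Step 1: Glide distance = altitude * L/D = 6615 * 15.5 = 102532.5 m
Step 2: Convert to km: 102532.5 / 1000 = 102.53 km

102.53


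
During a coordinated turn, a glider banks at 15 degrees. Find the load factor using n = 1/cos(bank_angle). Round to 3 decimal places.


Step 1: Convert 15 degrees to radians = 0.261799
Step 2: cos(15 deg) = 0.965926
Step 3: n = 1 / 0.965926 = 1.035

1.035


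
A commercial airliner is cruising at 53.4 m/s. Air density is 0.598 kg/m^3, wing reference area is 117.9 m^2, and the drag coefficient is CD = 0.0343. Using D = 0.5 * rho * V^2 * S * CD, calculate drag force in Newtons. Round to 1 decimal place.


Step 1: Dynamic pressure q = 0.5 * 0.598 * 53.4^2 = 852.6164 Pa
Step 2: Drag D = q * S * CD = 852.6164 * 117.9 * 0.0343
Step 3: D = 3448.0 N

3448.0


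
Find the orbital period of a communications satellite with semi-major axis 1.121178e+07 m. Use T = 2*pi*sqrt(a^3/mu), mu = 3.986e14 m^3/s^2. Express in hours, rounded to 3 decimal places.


Step 1: a^3 / mu = 1.409366e+21 / 3.986e14 = 3.535790e+06
Step 2: sqrt(3.535790e+06) = 1880.3695 s
Step 3: T = 2*pi * 1880.3695 = 11814.71 s
Step 4: T in hours = 11814.71 / 3600 = 3.282 hours

3.282


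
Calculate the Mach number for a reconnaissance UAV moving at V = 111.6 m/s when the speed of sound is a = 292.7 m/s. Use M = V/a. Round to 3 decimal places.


Step 1: M = V / a = 111.6 / 292.7
Step 2: M = 0.381

0.381


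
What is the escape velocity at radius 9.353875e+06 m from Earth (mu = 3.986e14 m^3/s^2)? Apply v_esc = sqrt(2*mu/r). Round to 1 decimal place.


Step 1: 2*mu/r = 2 * 3.986e14 / 9.353875e+06 = 85226710.8551
Step 2: v_esc = sqrt(85226710.8551) = 9231.8 m/s

9231.8


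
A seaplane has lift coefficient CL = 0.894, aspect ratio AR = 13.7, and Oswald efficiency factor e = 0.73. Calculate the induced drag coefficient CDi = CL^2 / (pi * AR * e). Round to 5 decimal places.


Step 1: CL^2 = 0.894^2 = 0.799236
Step 2: pi * AR * e = 3.14159 * 13.7 * 0.73 = 31.419068
Step 3: CDi = 0.799236 / 31.419068 = 0.02544

0.02544


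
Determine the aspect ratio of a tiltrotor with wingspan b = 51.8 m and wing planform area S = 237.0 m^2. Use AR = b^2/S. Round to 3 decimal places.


Step 1: b^2 = 51.8^2 = 2683.24
Step 2: AR = 2683.24 / 237.0 = 11.322

11.322


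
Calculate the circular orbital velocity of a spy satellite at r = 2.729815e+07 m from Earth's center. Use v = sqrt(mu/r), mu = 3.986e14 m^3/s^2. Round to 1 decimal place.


Step 1: mu / r = 3.986e14 / 2.729815e+07 = 14601722.0947
Step 2: v = sqrt(14601722.0947) = 3821.2 m/s

3821.2


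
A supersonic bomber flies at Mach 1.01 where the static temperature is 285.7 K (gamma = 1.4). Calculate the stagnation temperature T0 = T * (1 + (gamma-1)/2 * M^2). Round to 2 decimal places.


Step 1: (gamma-1)/2 = 0.2
Step 2: M^2 = 1.0201
Step 3: 1 + 0.2 * 1.0201 = 1.20402
Step 4: T0 = 285.7 * 1.20402 = 343.99 K

343.99


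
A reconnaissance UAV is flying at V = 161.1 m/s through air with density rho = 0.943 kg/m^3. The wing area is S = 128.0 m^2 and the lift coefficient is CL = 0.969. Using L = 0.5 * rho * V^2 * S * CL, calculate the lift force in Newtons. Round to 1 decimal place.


Step 1: Calculate dynamic pressure q = 0.5 * 0.943 * 161.1^2 = 0.5 * 0.943 * 25953.21 = 12236.9385 Pa
Step 2: Multiply by wing area and lift coefficient: L = 12236.9385 * 128.0 * 0.969
Step 3: L = 1566328.1299 * 0.969 = 1517772.0 N

1517772.0


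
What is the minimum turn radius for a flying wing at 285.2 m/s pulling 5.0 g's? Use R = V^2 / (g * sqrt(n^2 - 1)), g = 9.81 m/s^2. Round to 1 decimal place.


Step 1: V^2 = 285.2^2 = 81339.04
Step 2: n^2 - 1 = 5.0^2 - 1 = 24.0
Step 3: sqrt(24.0) = 4.898979
Step 4: R = 81339.04 / (9.81 * 4.898979) = 1692.5 m

1692.5


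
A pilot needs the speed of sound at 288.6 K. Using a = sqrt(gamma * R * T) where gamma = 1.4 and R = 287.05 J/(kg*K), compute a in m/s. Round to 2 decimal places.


Step 1: gamma * R * T = 1.4 * 287.05 * 288.6 = 115979.682
Step 2: a = sqrt(115979.682) = 340.56 m/s

340.56


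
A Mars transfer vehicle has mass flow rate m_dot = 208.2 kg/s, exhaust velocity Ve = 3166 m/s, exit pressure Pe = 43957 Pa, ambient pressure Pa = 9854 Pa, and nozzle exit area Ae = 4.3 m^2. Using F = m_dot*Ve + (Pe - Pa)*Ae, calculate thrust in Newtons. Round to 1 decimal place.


Step 1: Momentum thrust = m_dot * Ve = 208.2 * 3166 = 659161.2 N
Step 2: Pressure thrust = (Pe - Pa) * Ae = (43957 - 9854) * 4.3 = 146642.9 N
Step 3: Total thrust F = 659161.2 + 146642.9 = 805804.1 N

805804.1


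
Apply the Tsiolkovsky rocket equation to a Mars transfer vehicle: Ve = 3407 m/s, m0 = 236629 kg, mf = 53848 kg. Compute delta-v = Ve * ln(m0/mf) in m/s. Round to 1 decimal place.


Step 1: Mass ratio m0/mf = 236629 / 53848 = 4.394388
Step 2: ln(4.394388) = 1.480328
Step 3: delta-v = 3407 * 1.480328 = 5043.5 m/s

5043.5


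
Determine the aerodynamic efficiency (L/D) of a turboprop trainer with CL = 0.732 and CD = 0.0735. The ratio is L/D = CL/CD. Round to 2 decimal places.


Step 1: L/D = CL / CD = 0.732 / 0.0735
Step 2: L/D = 9.96

9.96


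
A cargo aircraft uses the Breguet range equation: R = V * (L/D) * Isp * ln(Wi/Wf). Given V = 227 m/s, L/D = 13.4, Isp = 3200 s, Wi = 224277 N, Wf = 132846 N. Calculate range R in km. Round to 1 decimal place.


Step 1: Coefficient = V * (L/D) * Isp = 227 * 13.4 * 3200 = 9733760.0 m
Step 2: Wi/Wf = 224277 / 132846 = 1.688248
Step 3: ln(1.688248) = 0.523691
Step 4: R = 9733760.0 * 0.523691 = 5097485.7 m = 5097.5 km

5097.5


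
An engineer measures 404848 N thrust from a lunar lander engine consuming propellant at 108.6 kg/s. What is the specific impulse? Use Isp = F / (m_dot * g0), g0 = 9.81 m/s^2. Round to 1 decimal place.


Step 1: m_dot * g0 = 108.6 * 9.81 = 1065.37
Step 2: Isp = 404848 / 1065.37 = 380.0 s

380.0


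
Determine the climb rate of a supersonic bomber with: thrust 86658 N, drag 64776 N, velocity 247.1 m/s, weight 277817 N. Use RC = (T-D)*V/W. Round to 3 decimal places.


Step 1: Excess thrust = T - D = 86658 - 64776 = 21882 N
Step 2: Excess power = 21882 * 247.1 = 5407042.2 W
Step 3: RC = 5407042.2 / 277817 = 19.463 m/s

19.463


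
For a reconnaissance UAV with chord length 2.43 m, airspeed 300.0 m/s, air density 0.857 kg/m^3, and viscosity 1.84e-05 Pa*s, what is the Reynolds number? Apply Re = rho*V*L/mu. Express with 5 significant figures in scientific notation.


Step 1: Numerator = rho * V * L = 0.857 * 300.0 * 2.43 = 624.753
Step 2: Re = 624.753 / 1.84e-05
Step 3: Re = 3.3954e+07

3.3954e+07


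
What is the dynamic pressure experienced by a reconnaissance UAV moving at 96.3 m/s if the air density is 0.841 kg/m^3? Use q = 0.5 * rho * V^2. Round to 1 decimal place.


Step 1: V^2 = 96.3^2 = 9273.69
Step 2: q = 0.5 * 0.841 * 9273.69
Step 3: q = 3899.6 Pa

3899.6


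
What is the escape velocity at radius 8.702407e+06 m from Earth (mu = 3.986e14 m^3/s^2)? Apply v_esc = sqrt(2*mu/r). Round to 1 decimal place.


Step 1: 2*mu/r = 2 * 3.986e14 / 8.702407e+06 = 91606839.3492
Step 2: v_esc = sqrt(91606839.3492) = 9571.1 m/s

9571.1


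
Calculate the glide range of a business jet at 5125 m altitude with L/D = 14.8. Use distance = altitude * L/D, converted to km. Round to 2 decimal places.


Step 1: Glide distance = altitude * L/D = 5125 * 14.8 = 75850.0 m
Step 2: Convert to km: 75850.0 / 1000 = 75.85 km

75.85


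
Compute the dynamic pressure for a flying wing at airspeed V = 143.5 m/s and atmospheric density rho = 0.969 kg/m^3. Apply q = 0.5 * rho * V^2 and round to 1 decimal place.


Step 1: V^2 = 143.5^2 = 20592.25
Step 2: q = 0.5 * 0.969 * 20592.25
Step 3: q = 9976.9 Pa

9976.9


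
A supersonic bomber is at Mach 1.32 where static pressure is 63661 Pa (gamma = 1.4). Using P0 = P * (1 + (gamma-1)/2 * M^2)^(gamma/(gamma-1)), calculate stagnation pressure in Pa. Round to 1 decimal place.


Step 1: (gamma-1)/2 * M^2 = 0.2 * 1.7424 = 0.34848
Step 2: 1 + 0.34848 = 1.34848
Step 3: Exponent gamma/(gamma-1) = 3.5
Step 4: P0 = 63661 * 1.34848^3.5 = 181271.4 Pa

181271.4


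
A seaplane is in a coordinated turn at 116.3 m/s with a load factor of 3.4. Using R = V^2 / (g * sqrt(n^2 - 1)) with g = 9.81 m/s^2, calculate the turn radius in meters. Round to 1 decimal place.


Step 1: V^2 = 116.3^2 = 13525.69
Step 2: n^2 - 1 = 3.4^2 - 1 = 10.56
Step 3: sqrt(10.56) = 3.249615
Step 4: R = 13525.69 / (9.81 * 3.249615) = 424.3 m

424.3


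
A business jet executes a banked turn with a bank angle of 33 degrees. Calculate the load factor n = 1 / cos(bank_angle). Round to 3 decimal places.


Step 1: Convert 33 degrees to radians = 0.575959
Step 2: cos(33 deg) = 0.838671
Step 3: n = 1 / 0.838671 = 1.192

1.192


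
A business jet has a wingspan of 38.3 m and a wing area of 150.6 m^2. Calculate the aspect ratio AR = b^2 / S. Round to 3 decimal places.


Step 1: b^2 = 38.3^2 = 1466.89
Step 2: AR = 1466.89 / 150.6 = 9.740

9.740


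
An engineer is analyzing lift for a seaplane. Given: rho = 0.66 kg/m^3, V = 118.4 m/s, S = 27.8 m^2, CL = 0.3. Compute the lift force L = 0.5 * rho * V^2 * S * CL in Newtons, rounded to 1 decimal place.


Step 1: Calculate dynamic pressure q = 0.5 * 0.66 * 118.4^2 = 0.5 * 0.66 * 14018.56 = 4626.1248 Pa
Step 2: Multiply by wing area and lift coefficient: L = 4626.1248 * 27.8 * 0.3
Step 3: L = 128606.2694 * 0.3 = 38581.9 N

38581.9


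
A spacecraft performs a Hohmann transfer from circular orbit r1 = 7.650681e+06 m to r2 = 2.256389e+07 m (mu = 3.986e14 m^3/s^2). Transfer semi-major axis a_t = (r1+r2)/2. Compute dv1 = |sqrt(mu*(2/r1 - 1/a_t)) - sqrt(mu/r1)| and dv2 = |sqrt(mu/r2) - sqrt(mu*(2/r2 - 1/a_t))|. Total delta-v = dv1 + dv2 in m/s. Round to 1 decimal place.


Step 1: Transfer semi-major axis a_t = (7.650681e+06 + 2.256389e+07) / 2 = 1.510729e+07 m
Step 2: v1 (circular at r1) = sqrt(mu/r1) = 7218.03 m/s
Step 3: v_t1 = sqrt(mu*(2/r1 - 1/a_t)) = 8821.3 m/s
Step 4: dv1 = |8821.3 - 7218.03| = 1603.27 m/s
Step 5: v2 (circular at r2) = 4203.02 m/s, v_t2 = 2991.01 m/s
Step 6: dv2 = |4203.02 - 2991.01| = 1212.01 m/s
Step 7: Total delta-v = 1603.27 + 1212.01 = 2815.3 m/s

2815.3


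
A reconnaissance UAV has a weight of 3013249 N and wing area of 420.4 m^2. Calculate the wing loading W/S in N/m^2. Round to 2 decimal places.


Step 1: Wing loading = W / S = 3013249 / 420.4
Step 2: Wing loading = 7167.58 N/m^2

7167.58


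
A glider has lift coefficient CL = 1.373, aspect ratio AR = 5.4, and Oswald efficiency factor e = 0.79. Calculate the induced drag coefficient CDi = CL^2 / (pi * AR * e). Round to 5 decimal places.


Step 1: CL^2 = 1.373^2 = 1.885129
Step 2: pi * AR * e = 3.14159 * 5.4 * 0.79 = 13.402034
Step 3: CDi = 1.885129 / 13.402034 = 0.14066

0.14066


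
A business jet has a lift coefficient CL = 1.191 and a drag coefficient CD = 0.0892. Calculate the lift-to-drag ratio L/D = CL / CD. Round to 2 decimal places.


Step 1: L/D = CL / CD = 1.191 / 0.0892
Step 2: L/D = 13.35

13.35


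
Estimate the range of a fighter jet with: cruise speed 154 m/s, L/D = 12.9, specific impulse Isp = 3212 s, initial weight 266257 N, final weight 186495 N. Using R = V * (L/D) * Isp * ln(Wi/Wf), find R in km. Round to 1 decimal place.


Step 1: Coefficient = V * (L/D) * Isp = 154 * 12.9 * 3212 = 6380959.2 m
Step 2: Wi/Wf = 266257 / 186495 = 1.42769
Step 3: ln(1.42769) = 0.356058
Step 4: R = 6380959.2 * 0.356058 = 2271988.9 m = 2272.0 km

2272.0


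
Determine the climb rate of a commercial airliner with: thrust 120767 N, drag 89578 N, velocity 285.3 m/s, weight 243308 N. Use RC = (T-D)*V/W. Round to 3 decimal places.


Step 1: Excess thrust = T - D = 120767 - 89578 = 31189 N
Step 2: Excess power = 31189 * 285.3 = 8898221.7 W
Step 3: RC = 8898221.7 / 243308 = 36.572 m/s

36.572


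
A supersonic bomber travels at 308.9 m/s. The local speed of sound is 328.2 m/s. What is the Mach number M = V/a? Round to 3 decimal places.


Step 1: M = V / a = 308.9 / 328.2
Step 2: M = 0.941

0.941


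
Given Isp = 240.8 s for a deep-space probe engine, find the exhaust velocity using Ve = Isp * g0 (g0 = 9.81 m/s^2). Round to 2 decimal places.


Step 1: Ve = Isp * g0 = 240.8 * 9.81
Step 2: Ve = 2362.25 m/s

2362.25


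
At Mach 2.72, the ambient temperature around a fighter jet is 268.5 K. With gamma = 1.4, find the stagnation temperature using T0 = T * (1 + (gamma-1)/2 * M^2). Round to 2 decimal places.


Step 1: (gamma-1)/2 = 0.2
Step 2: M^2 = 7.3984
Step 3: 1 + 0.2 * 7.3984 = 2.47968
Step 4: T0 = 268.5 * 2.47968 = 665.79 K

665.79


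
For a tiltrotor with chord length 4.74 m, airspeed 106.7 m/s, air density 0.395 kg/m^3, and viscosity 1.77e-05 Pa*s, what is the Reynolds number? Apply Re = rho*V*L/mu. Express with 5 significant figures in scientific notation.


Step 1: Numerator = rho * V * L = 0.395 * 106.7 * 4.74 = 199.77441
Step 2: Re = 199.77441 / 1.77e-05
Step 3: Re = 1.1287e+07

1.1287e+07


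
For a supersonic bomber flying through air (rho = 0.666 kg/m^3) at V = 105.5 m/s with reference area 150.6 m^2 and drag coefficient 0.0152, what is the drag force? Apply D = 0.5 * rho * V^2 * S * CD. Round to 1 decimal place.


Step 1: Dynamic pressure q = 0.5 * 0.666 * 105.5^2 = 3706.3733 Pa
Step 2: Drag D = q * S * CD = 3706.3733 * 150.6 * 0.0152
Step 3: D = 8484.3 N

8484.3


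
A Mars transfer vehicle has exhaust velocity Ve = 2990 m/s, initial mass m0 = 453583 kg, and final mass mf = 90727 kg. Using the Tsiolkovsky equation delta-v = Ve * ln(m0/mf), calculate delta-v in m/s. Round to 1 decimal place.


Step 1: Mass ratio m0/mf = 453583 / 90727 = 4.999427
Step 2: ln(4.999427) = 1.609323
Step 3: delta-v = 2990 * 1.609323 = 4811.9 m/s

4811.9


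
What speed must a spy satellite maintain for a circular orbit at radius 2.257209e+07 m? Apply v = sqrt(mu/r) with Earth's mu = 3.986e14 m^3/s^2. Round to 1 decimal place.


Step 1: mu / r = 3.986e14 / 2.257209e+07 = 17658976.1958
Step 2: v = sqrt(17658976.1958) = 4202.3 m/s

4202.3


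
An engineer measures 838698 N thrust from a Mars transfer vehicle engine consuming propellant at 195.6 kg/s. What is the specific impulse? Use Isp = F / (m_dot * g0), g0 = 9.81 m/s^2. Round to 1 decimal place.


Step 1: m_dot * g0 = 195.6 * 9.81 = 1918.84
Step 2: Isp = 838698 / 1918.84 = 437.1 s

437.1


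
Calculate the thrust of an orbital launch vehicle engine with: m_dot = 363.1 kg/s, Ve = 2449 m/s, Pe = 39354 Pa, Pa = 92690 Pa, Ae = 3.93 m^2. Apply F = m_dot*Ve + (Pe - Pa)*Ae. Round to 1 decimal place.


Step 1: Momentum thrust = m_dot * Ve = 363.1 * 2449 = 889231.9 N
Step 2: Pressure thrust = (Pe - Pa) * Ae = (39354 - 92690) * 3.93 = -209610.48 N
Step 3: Total thrust F = 889231.9 + -209610.48 = 679621.4 N

679621.4


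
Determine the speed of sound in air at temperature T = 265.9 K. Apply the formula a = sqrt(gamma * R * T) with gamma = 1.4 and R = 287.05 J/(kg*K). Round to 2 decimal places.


Step 1: gamma * R * T = 1.4 * 287.05 * 265.9 = 106857.233
Step 2: a = sqrt(106857.233) = 326.89 m/s

326.89


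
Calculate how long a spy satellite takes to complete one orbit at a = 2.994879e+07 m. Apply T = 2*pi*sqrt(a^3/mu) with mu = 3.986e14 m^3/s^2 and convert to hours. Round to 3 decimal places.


Step 1: a^3 / mu = 2.686197e+22 / 3.986e14 = 6.739079e+07
Step 2: sqrt(6.739079e+07) = 8209.1894 s
Step 3: T = 2*pi * 8209.1894 = 51579.86 s
Step 4: T in hours = 51579.86 / 3600 = 14.328 hours

14.328


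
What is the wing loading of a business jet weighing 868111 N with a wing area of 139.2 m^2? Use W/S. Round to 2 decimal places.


Step 1: Wing loading = W / S = 868111 / 139.2
Step 2: Wing loading = 6236.43 N/m^2

6236.43


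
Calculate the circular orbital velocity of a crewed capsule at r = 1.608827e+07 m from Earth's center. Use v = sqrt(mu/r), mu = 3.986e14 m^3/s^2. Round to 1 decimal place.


Step 1: mu / r = 3.986e14 / 1.608827e+07 = 24775814.926
Step 2: v = sqrt(24775814.926) = 4977.5 m/s

4977.5


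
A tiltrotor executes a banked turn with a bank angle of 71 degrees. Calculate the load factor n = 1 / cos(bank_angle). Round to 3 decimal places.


Step 1: Convert 71 degrees to radians = 1.239184
Step 2: cos(71 deg) = 0.325568
Step 3: n = 1 / 0.325568 = 3.072

3.072


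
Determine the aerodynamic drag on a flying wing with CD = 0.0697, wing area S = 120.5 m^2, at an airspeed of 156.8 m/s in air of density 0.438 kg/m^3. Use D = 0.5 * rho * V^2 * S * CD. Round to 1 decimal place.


Step 1: Dynamic pressure q = 0.5 * 0.438 * 156.8^2 = 5384.3866 Pa
Step 2: Drag D = q * S * CD = 5384.3866 * 120.5 * 0.0697
Step 3: D = 45222.7 N

45222.7


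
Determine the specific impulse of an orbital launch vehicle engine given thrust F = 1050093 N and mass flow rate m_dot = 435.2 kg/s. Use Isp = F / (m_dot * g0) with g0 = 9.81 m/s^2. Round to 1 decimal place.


Step 1: m_dot * g0 = 435.2 * 9.81 = 4269.31
Step 2: Isp = 1050093 / 4269.31 = 246.0 s

246.0


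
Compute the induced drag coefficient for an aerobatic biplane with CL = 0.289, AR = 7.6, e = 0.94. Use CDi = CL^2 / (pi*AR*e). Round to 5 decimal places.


Step 1: CL^2 = 0.289^2 = 0.083521
Step 2: pi * AR * e = 3.14159 * 7.6 * 0.94 = 22.443538
Step 3: CDi = 0.083521 / 22.443538 = 0.00372

0.00372


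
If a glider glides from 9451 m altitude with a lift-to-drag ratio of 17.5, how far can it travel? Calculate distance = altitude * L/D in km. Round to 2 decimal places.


Step 1: Glide distance = altitude * L/D = 9451 * 17.5 = 165392.5 m
Step 2: Convert to km: 165392.5 / 1000 = 165.39 km

165.39


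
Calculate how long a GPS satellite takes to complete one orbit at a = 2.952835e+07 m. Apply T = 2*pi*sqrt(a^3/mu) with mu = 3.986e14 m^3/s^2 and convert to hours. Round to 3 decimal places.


Step 1: a^3 / mu = 2.574646e+22 / 3.986e14 = 6.459223e+07
Step 2: sqrt(6.459223e+07) = 8036.9288 s
Step 3: T = 2*pi * 8036.9288 = 50497.51 s
Step 4: T in hours = 50497.51 / 3600 = 14.027 hours

14.027


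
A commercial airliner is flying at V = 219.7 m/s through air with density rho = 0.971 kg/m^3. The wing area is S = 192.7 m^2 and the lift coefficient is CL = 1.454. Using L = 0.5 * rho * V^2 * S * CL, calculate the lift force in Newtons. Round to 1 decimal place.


Step 1: Calculate dynamic pressure q = 0.5 * 0.971 * 219.7^2 = 0.5 * 0.971 * 48268.09 = 23434.1577 Pa
Step 2: Multiply by wing area and lift coefficient: L = 23434.1577 * 192.7 * 1.454
Step 3: L = 4515762.1878 * 1.454 = 6565918.2 N

6565918.2


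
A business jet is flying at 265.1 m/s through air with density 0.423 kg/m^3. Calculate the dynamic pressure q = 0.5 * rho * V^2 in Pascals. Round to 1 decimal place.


Step 1: V^2 = 265.1^2 = 70278.01
Step 2: q = 0.5 * 0.423 * 70278.01
Step 3: q = 14863.8 Pa

14863.8


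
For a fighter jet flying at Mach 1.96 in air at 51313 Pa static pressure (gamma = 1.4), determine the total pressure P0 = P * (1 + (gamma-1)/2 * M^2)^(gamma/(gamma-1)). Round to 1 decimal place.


Step 1: (gamma-1)/2 * M^2 = 0.2 * 3.8416 = 0.76832
Step 2: 1 + 0.76832 = 1.76832
Step 3: Exponent gamma/(gamma-1) = 3.5
Step 4: P0 = 51313 * 1.76832^3.5 = 377303.1 Pa

377303.1


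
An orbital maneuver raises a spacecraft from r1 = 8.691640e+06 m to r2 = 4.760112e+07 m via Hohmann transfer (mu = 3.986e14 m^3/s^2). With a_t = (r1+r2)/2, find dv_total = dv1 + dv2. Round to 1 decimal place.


Step 1: Transfer semi-major axis a_t = (8.691640e+06 + 4.760112e+07) / 2 = 2.814638e+07 m
Step 2: v1 (circular at r1) = sqrt(mu/r1) = 6772.01 m/s
Step 3: v_t1 = sqrt(mu*(2/r1 - 1/a_t)) = 8806.74 m/s
Step 4: dv1 = |8806.74 - 6772.01| = 2034.73 m/s
Step 5: v2 (circular at r2) = 2893.74 m/s, v_t2 = 1608.05 m/s
Step 6: dv2 = |2893.74 - 1608.05| = 1285.69 m/s
Step 7: Total delta-v = 2034.73 + 1285.69 = 3320.4 m/s

3320.4


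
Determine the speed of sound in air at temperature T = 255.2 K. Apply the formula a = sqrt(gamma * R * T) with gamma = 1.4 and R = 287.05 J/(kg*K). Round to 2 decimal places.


Step 1: gamma * R * T = 1.4 * 287.05 * 255.2 = 102557.224
Step 2: a = sqrt(102557.224) = 320.25 m/s

320.25


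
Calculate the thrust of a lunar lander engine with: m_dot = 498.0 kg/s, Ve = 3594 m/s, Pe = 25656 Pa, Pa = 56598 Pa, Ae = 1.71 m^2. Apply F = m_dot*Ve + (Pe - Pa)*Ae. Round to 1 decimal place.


Step 1: Momentum thrust = m_dot * Ve = 498.0 * 3594 = 1789812.0 N
Step 2: Pressure thrust = (Pe - Pa) * Ae = (25656 - 56598) * 1.71 = -52910.82 N
Step 3: Total thrust F = 1789812.0 + -52910.82 = 1736901.2 N

1736901.2


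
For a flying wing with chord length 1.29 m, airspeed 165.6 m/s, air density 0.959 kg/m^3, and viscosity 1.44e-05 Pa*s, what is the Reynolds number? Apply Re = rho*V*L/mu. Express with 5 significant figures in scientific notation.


Step 1: Numerator = rho * V * L = 0.959 * 165.6 * 1.29 = 204.865416
Step 2: Re = 204.865416 / 1.44e-05
Step 3: Re = 1.4227e+07

1.4227e+07


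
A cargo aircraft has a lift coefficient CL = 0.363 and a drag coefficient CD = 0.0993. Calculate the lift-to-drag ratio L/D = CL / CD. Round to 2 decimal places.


Step 1: L/D = CL / CD = 0.363 / 0.0993
Step 2: L/D = 3.66

3.66


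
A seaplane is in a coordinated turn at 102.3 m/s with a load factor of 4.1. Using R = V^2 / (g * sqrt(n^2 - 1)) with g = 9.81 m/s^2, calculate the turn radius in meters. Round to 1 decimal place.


Step 1: V^2 = 102.3^2 = 10465.29
Step 2: n^2 - 1 = 4.1^2 - 1 = 15.81
Step 3: sqrt(15.81) = 3.976179
Step 4: R = 10465.29 / (9.81 * 3.976179) = 268.3 m

268.3


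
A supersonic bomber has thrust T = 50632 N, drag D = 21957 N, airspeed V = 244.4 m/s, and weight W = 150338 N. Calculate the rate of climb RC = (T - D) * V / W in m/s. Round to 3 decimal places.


Step 1: Excess thrust = T - D = 50632 - 21957 = 28675 N
Step 2: Excess power = 28675 * 244.4 = 7008170.0 W
Step 3: RC = 7008170.0 / 150338 = 46.616 m/s

46.616


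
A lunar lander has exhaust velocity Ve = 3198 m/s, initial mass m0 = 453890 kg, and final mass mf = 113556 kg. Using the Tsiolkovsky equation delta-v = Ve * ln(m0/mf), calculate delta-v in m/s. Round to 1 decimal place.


Step 1: Mass ratio m0/mf = 453890 / 113556 = 3.997059
Step 2: ln(3.997059) = 1.385559
Step 3: delta-v = 3198 * 1.385559 = 4431.0 m/s

4431.0


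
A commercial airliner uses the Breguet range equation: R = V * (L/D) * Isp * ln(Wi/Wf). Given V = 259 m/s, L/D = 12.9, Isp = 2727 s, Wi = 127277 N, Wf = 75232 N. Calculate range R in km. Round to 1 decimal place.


Step 1: Coefficient = V * (L/D) * Isp = 259 * 12.9 * 2727 = 9111179.7 m
Step 2: Wi/Wf = 127277 / 75232 = 1.691793
Step 3: ln(1.691793) = 0.525789
Step 4: R = 9111179.7 * 0.525789 = 4790559.4 m = 4790.6 km

4790.6


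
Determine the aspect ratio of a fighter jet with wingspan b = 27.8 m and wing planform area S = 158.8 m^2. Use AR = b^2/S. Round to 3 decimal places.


Step 1: b^2 = 27.8^2 = 772.84
Step 2: AR = 772.84 / 158.8 = 4.867

4.867


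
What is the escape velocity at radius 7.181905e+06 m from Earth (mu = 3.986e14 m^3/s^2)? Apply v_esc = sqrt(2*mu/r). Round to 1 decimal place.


Step 1: 2*mu/r = 2 * 3.986e14 / 7.181905e+06 = 111001189.7957
Step 2: v_esc = sqrt(111001189.7957) = 10535.7 m/s

10535.7


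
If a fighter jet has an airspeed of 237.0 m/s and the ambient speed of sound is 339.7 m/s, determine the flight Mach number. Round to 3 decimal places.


Step 1: M = V / a = 237.0 / 339.7
Step 2: M = 0.698

0.698


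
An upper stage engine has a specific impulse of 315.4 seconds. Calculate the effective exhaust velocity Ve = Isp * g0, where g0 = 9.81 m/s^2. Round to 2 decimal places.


Step 1: Ve = Isp * g0 = 315.4 * 9.81
Step 2: Ve = 3094.07 m/s

3094.07


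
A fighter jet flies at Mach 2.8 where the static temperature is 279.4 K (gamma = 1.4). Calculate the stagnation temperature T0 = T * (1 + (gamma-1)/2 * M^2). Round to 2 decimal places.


Step 1: (gamma-1)/2 = 0.2
Step 2: M^2 = 7.84
Step 3: 1 + 0.2 * 7.84 = 2.568
Step 4: T0 = 279.4 * 2.568 = 717.50 K

717.50


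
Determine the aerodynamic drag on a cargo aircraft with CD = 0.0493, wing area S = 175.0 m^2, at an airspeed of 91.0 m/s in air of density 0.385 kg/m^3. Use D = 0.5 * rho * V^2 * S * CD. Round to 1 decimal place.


Step 1: Dynamic pressure q = 0.5 * 0.385 * 91.0^2 = 1594.0925 Pa
Step 2: Drag D = q * S * CD = 1594.0925 * 175.0 * 0.0493
Step 3: D = 13753.0 N

13753.0


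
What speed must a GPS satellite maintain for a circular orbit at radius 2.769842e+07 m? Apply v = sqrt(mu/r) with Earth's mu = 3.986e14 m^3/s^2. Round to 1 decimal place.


Step 1: mu / r = 3.986e14 / 2.769842e+07 = 14390712.5388
Step 2: v = sqrt(14390712.5388) = 3793.5 m/s

3793.5


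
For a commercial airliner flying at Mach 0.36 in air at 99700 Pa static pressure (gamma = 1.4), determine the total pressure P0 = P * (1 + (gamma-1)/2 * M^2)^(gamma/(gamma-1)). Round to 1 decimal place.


Step 1: (gamma-1)/2 * M^2 = 0.2 * 0.1296 = 0.02592
Step 2: 1 + 0.02592 = 1.02592
Step 3: Exponent gamma/(gamma-1) = 3.5
Step 4: P0 = 99700 * 1.02592^3.5 = 109041.6 Pa

109041.6


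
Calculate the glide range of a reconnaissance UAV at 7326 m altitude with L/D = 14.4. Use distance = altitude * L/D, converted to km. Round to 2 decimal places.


Step 1: Glide distance = altitude * L/D = 7326 * 14.4 = 105494.4 m
Step 2: Convert to km: 105494.4 / 1000 = 105.49 km

105.49


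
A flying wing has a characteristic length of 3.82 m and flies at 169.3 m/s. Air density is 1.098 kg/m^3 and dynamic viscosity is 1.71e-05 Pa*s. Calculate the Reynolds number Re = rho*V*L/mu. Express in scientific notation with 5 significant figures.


Step 1: Numerator = rho * V * L = 1.098 * 169.3 * 3.82 = 710.105148
Step 2: Re = 710.105148 / 1.71e-05
Step 3: Re = 4.1527e+07

4.1527e+07


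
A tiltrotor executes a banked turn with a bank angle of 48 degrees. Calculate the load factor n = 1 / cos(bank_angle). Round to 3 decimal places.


Step 1: Convert 48 degrees to radians = 0.837758
Step 2: cos(48 deg) = 0.669131
Step 3: n = 1 / 0.669131 = 1.494

1.494


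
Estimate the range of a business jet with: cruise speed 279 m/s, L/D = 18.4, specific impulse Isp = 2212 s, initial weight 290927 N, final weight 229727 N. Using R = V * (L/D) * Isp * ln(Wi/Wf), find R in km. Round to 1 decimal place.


Step 1: Coefficient = V * (L/D) * Isp = 279 * 18.4 * 2212 = 11355523.2 m
Step 2: Wi/Wf = 290927 / 229727 = 1.266403
Step 3: ln(1.266403) = 0.236181
Step 4: R = 11355523.2 * 0.236181 = 2681955.7 m = 2682.0 km

2682.0


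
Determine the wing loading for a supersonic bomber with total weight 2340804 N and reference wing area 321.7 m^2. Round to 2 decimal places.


Step 1: Wing loading = W / S = 2340804 / 321.7
Step 2: Wing loading = 7276.36 N/m^2

7276.36
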